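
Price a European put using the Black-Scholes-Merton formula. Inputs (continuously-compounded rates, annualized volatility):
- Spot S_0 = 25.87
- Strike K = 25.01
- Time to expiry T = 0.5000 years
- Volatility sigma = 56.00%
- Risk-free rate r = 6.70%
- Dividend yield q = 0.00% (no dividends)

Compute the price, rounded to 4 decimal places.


d1 = (ln(S/K) + (r - q + 0.5*sigma^2) * T) / (sigma * sqrt(T)) = 0.36796890
d2 = d1 - sigma * sqrt(T) = -0.02801090
exp(-rT) = 0.96705491; exp(-qT) = 1.00000000
P = K * exp(-rT) * N(-d2) - S_0 * exp(-qT) * N(-d1)
N(-d1) = 0.35644821; N(-d2) = 0.51117327
P = 25.0100 * 0.96705491 * 0.51117327 - 25.8700 * 1.00000000 * 0.35644821 = 3.1419

Answer: Price = 3.1419


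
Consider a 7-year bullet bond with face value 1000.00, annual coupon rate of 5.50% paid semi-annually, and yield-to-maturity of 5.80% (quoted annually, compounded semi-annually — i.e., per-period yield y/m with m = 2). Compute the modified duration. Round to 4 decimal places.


Answer: Modified duration = 5.7261

Derivation:
Coupon per period c = face * coupon_rate / m = 27.500000
Periods per year m = 2; per-period yield y/m = 0.029000
Number of cashflows N = 14
Cashflows (t years, CF_t, discount factor 1/(1+y/m)^(m*t), PV):
  t = 0.5000: CF_t = 27.500000, DF = 0.971817, PV = 26.724976
  t = 1.0000: CF_t = 27.500000, DF = 0.944429, PV = 25.971794
  t = 1.5000: CF_t = 27.500000, DF = 0.917812, PV = 25.239838
  t = 2.0000: CF_t = 27.500000, DF = 0.891946, PV = 24.528512
  t = 2.5000: CF_t = 27.500000, DF = 0.866808, PV = 23.837232
  t = 3.0000: CF_t = 27.500000, DF = 0.842379, PV = 23.165434
  t = 3.5000: CF_t = 27.500000, DF = 0.818639, PV = 22.512570
  t = 4.0000: CF_t = 27.500000, DF = 0.795567, PV = 21.878105
  t = 4.5000: CF_t = 27.500000, DF = 0.773146, PV = 21.261521
  t = 5.0000: CF_t = 27.500000, DF = 0.751357, PV = 20.662313
  t = 5.5000: CF_t = 27.500000, DF = 0.730182, PV = 20.079994
  t = 6.0000: CF_t = 27.500000, DF = 0.709603, PV = 19.514085
  t = 6.5000: CF_t = 27.500000, DF = 0.689605, PV = 18.964126
  t = 7.0000: CF_t = 1027.500000, DF = 0.670170, PV = 688.599311
Price P = sum_t PV_t = 982.939809
First compute Macaulay numerator sum_t t * PV_t:
  t * PV_t at t = 0.5000: 13.362488
  t * PV_t at t = 1.0000: 25.971794
  t * PV_t at t = 1.5000: 37.859758
  t * PV_t at t = 2.0000: 49.057023
  t * PV_t at t = 2.5000: 59.593080
  t * PV_t at t = 3.0000: 69.496303
  t * PV_t at t = 3.5000: 78.793994
  t * PV_t at t = 4.0000: 87.512419
  t * PV_t at t = 4.5000: 95.676843
  t * PV_t at t = 5.0000: 103.311567
  t * PV_t at t = 5.5000: 110.439965
  t * PV_t at t = 6.0000: 117.084511
  t * PV_t at t = 6.5000: 123.266816
  t * PV_t at t = 7.0000: 4820.195178
Macaulay duration D = 5791.621737 / 982.939809 = 5.892143
Modified duration = D / (1 + y/m) = 5.892143 / (1 + 0.029000) = 5.726086


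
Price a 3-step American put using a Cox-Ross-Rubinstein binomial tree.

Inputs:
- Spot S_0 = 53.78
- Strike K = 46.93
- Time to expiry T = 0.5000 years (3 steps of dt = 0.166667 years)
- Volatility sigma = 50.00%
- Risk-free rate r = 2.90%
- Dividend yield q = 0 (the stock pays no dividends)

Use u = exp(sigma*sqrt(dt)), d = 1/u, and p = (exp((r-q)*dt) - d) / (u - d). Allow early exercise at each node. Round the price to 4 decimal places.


dt = T/N = 0.166667
u = exp(sigma*sqrt(dt)) = 1.226450; d = 1/u = 0.815361
p = (exp((r-q)*dt) - d) / (u - d) = 0.460931
Discount per step: exp(-r*dt) = 0.995178
Stock lattice S(k, i) with i counting down-moves:
  k=0: S(0,0) = 53.7800
  k=1: S(1,0) = 65.9585; S(1,1) = 43.8501
  k=2: S(2,0) = 80.8948; S(2,1) = 53.7800; S(2,2) = 35.7537
  k=3: S(3,0) = 99.2135; S(3,1) = 65.9585; S(3,2) = 43.8501; S(3,3) = 29.1522
Terminal payoffs V(N, i) = max(K - S_T, 0):
  V(3,0) = 0.000000; V(3,1) = 0.000000; V(3,2) = 3.079878; V(3,3) = 17.777834
Backward induction: V(k, i) = exp(-r*dt) * [p * V(k+1, i) + (1-p) * V(k+1, i+1)]; then take max(V_cont, immediate exercise) for American.
  V(2,0) = exp(-r*dt) * [p*0.000000 + (1-p)*0.000000] = 0.000000; exercise = 0.000000; V(2,0) = max -> 0.000000
  V(2,1) = exp(-r*dt) * [p*0.000000 + (1-p)*3.079878] = 1.652261; exercise = 0.000000; V(2,1) = max -> 1.652261
  V(2,2) = exp(-r*dt) * [p*3.079878 + (1-p)*17.777834] = 10.950033; exercise = 11.176314; V(2,2) = max -> 11.176314
  V(1,0) = exp(-r*dt) * [p*0.000000 + (1-p)*1.652261] = 0.886387; exercise = 0.000000; V(1,0) = max -> 0.886387
  V(1,1) = exp(-r*dt) * [p*1.652261 + (1-p)*11.176314] = 6.753659; exercise = 3.079878; V(1,1) = max -> 6.753659
  V(0,0) = exp(-r*dt) * [p*0.886387 + (1-p)*6.753659] = 4.029726; exercise = 0.000000; V(0,0) = max -> 4.029726

Answer: Price = V(0,0) = 4.0297


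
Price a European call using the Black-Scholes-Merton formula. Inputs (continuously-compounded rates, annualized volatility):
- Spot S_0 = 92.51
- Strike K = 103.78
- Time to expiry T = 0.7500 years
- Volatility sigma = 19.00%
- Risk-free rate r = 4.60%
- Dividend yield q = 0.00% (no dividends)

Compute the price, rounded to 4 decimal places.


d1 = (ln(S/K) + (r - q + 0.5*sigma^2) * T) / (sigma * sqrt(T)) = -0.40669177
d2 = d1 - sigma * sqrt(T) = -0.57123660
exp(-rT) = 0.96608834; exp(-qT) = 1.00000000
C = S_0 * exp(-qT) * N(d1) - K * exp(-rT) * N(d2)
N(d1) = 0.34211719; N(d2) = 0.28391964
C = 92.5100 * 1.00000000 * 0.34211719 - 103.7800 * 0.96608834 * 0.28391964 = 3.1833

Answer: Price = 3.1833


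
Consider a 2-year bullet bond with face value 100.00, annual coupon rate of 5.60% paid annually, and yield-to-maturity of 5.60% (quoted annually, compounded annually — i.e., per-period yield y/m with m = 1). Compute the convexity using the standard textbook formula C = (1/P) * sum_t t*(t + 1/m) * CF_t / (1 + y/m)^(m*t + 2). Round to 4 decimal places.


Answer: Convexity = 5.1903

Derivation:
Coupon per period c = face * coupon_rate / m = 5.600000
Periods per year m = 1; per-period yield y/m = 0.056000
Number of cashflows N = 2
Cashflows (t years, CF_t, discount factor 1/(1+y/m)^(m*t), PV):
  t = 1.0000: CF_t = 5.600000, DF = 0.946970, PV = 5.303030
  t = 2.0000: CF_t = 105.600000, DF = 0.896752, PV = 94.696970
Price P = sum_t PV_t = 100.000000
Convexity numerator sum_t t*(t + 1/m) * CF_t / (1+y/m)^(m*t + 2):
  t = 1.0000: term = 9.511002
  t = 2.0000: term = 509.517959
Convexity = (1/P) * sum = 519.028960 / 100.000000 = 5.190290


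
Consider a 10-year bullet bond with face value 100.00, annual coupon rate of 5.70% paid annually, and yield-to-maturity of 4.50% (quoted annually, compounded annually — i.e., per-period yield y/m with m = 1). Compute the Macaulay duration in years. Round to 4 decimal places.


Answer: Macaulay duration = 7.9973 years

Derivation:
Coupon per period c = face * coupon_rate / m = 5.700000
Periods per year m = 1; per-period yield y/m = 0.045000
Number of cashflows N = 10
Cashflows (t years, CF_t, discount factor 1/(1+y/m)^(m*t), PV):
  t = 1.0000: CF_t = 5.700000, DF = 0.956938, PV = 5.454545
  t = 2.0000: CF_t = 5.700000, DF = 0.915730, PV = 5.219661
  t = 3.0000: CF_t = 5.700000, DF = 0.876297, PV = 4.994891
  t = 4.0000: CF_t = 5.700000, DF = 0.838561, PV = 4.779800
  t = 5.0000: CF_t = 5.700000, DF = 0.802451, PV = 4.573971
  t = 6.0000: CF_t = 5.700000, DF = 0.767896, PV = 4.377006
  t = 7.0000: CF_t = 5.700000, DF = 0.734828, PV = 4.188522
  t = 8.0000: CF_t = 5.700000, DF = 0.703185, PV = 4.008155
  t = 9.0000: CF_t = 5.700000, DF = 0.672904, PV = 3.835555
  t = 10.0000: CF_t = 105.700000, DF = 0.643928, PV = 68.063156
Price P = sum_t PV_t = 109.495262
Macaulay numerator sum_t t * PV_t:
  t * PV_t at t = 1.0000: 5.454545
  t * PV_t at t = 2.0000: 10.439321
  t * PV_t at t = 3.0000: 14.984672
  t * PV_t at t = 4.0000: 19.119199
  t * PV_t at t = 5.0000: 22.869855
  t * PV_t at t = 6.0000: 26.262034
  t * PV_t at t = 7.0000: 29.319655
  t * PV_t at t = 8.0000: 32.065242
  t * PV_t at t = 9.0000: 34.519997
  t * PV_t at t = 10.0000: 680.631560
Macaulay duration D = (sum_t t * PV_t) / P = 875.666081 / 109.495262 = 7.997297


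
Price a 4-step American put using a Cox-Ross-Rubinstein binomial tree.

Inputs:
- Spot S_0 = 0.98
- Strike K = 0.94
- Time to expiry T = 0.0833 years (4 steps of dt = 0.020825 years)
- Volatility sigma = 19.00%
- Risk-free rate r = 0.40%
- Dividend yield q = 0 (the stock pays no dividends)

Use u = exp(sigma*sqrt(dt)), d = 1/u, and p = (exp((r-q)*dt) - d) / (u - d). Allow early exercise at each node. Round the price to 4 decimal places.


Answer: Price = V(0,0) = 0.0072

Derivation:
dt = T/N = 0.020825
u = exp(sigma*sqrt(dt)) = 1.027798; d = 1/u = 0.972954
p = (exp((r-q)*dt) - d) / (u - d) = 0.494665
Discount per step: exp(-r*dt) = 0.999917
Stock lattice S(k, i) with i counting down-moves:
  k=0: S(0,0) = 0.9800
  k=1: S(1,0) = 1.0072; S(1,1) = 0.9535
  k=2: S(2,0) = 1.0352; S(2,1) = 0.9800; S(2,2) = 0.9277
  k=3: S(3,0) = 1.0640; S(3,1) = 1.0072; S(3,2) = 0.9535; S(3,3) = 0.9026
  k=4: S(4,0) = 1.0936; S(4,1) = 1.0352; S(4,2) = 0.9800; S(4,3) = 0.9277; S(4,4) = 0.8782
Terminal payoffs V(N, i) = max(K - S_T, 0):
  V(4,0) = 0.000000; V(4,1) = 0.000000; V(4,2) = 0.000000; V(4,3) = 0.012294; V(4,4) = 0.061797
Backward induction: V(k, i) = exp(-r*dt) * [p * V(k+1, i) + (1-p) * V(k+1, i+1)]; then take max(V_cont, immediate exercise) for American.
  V(3,0) = exp(-r*dt) * [p*0.000000 + (1-p)*0.000000] = 0.000000; exercise = 0.000000; V(3,0) = max -> 0.000000
  V(3,1) = exp(-r*dt) * [p*0.000000 + (1-p)*0.000000] = 0.000000; exercise = 0.000000; V(3,1) = max -> 0.000000
  V(3,2) = exp(-r*dt) * [p*0.000000 + (1-p)*0.012294] = 0.006212; exercise = 0.000000; V(3,2) = max -> 0.006212
  V(3,3) = exp(-r*dt) * [p*0.012294 + (1-p)*0.061797] = 0.037306; exercise = 0.037385; V(3,3) = max -> 0.037385
  V(2,0) = exp(-r*dt) * [p*0.000000 + (1-p)*0.000000] = 0.000000; exercise = 0.000000; V(2,0) = max -> 0.000000
  V(2,1) = exp(-r*dt) * [p*0.000000 + (1-p)*0.006212] = 0.003139; exercise = 0.000000; V(2,1) = max -> 0.003139
  V(2,2) = exp(-r*dt) * [p*0.006212 + (1-p)*0.037385] = 0.021963; exercise = 0.012294; V(2,2) = max -> 0.021963
  V(1,0) = exp(-r*dt) * [p*0.000000 + (1-p)*0.003139] = 0.001586; exercise = 0.000000; V(1,0) = max -> 0.001586
  V(1,1) = exp(-r*dt) * [p*0.003139 + (1-p)*0.021963] = 0.012650; exercise = 0.000000; V(1,1) = max -> 0.012650
  V(0,0) = exp(-r*dt) * [p*0.001586 + (1-p)*0.012650] = 0.007177; exercise = 0.000000; V(0,0) = max -> 0.007177


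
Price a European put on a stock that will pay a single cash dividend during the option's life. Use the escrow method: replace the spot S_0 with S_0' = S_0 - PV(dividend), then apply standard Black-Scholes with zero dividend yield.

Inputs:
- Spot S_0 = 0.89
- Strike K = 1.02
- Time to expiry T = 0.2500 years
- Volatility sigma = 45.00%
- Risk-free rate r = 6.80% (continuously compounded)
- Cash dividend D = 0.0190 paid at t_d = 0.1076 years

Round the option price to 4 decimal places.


Answer: Price = 0.1656

Derivation:
PV(D) = D * exp(-r * t_d) = 0.0190 * 0.99270990 = 0.01886149
S_0' = S_0 - PV(D) = 0.8900 - 0.01886149 = 0.87113851
d1 = (ln(S_0'/K) + (r + sigma^2/2)*T) / (sigma*sqrt(T)) = -0.51308629
d2 = d1 - sigma*sqrt(T) = -0.73808629
exp(-rT) = 0.98314368
N(-d1) = 0.69605452; N(-d2) = 0.76976899
P = K * exp(-rT) * N(-d2) - S_0' * N(-d1) = 1.0200 * 0.98314368 * 0.76976899 - 0.87113851 * 0.69605452 = 0.1656


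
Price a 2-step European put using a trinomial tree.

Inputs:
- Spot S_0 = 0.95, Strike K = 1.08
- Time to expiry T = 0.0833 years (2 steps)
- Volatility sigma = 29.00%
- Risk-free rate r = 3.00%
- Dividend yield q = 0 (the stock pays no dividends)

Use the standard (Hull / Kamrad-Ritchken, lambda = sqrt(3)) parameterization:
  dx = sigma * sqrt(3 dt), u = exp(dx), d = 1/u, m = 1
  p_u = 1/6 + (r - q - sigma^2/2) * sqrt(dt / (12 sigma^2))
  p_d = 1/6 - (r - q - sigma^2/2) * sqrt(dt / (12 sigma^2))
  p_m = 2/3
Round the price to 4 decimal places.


Answer: Price = V(0,0) = 0.1296

Derivation:
dt = T/N = 0.041650; dx = sigma*sqrt(3*dt) = 0.102510
u = exp(dx) = 1.107948; d = 1/u = 0.902569
p_u = 0.164219, p_m = 0.666667, p_d = 0.169115
Discount per step: exp(-r*dt) = 0.998751
Stock lattice S(k, j) with j the centered position index:
  k=0: S(0,+0) = 0.9500
  k=1: S(1,-1) = 0.8574; S(1,+0) = 0.9500; S(1,+1) = 1.0526
  k=2: S(2,-2) = 0.7739; S(2,-1) = 0.8574; S(2,+0) = 0.9500; S(2,+1) = 1.0526; S(2,+2) = 1.1662
Terminal payoffs V(N, j) = max(K - S_T, 0):
  V(2,-2) = 0.306100; V(2,-1) = 0.222559; V(2,+0) = 0.130000; V(2,+1) = 0.027449; V(2,+2) = 0.000000
Backward induction: V(k, j) = exp(-r*dt) * [p_u * V(k+1, j+1) + p_m * V(k+1, j) + p_d * V(k+1, j-1)]
  V(1,-1) = exp(-r*dt) * [p_u*0.130000 + p_m*0.222559 + p_d*0.306100] = 0.221211
  V(1,+0) = exp(-r*dt) * [p_u*0.027449 + p_m*0.130000 + p_d*0.222559] = 0.128652
  V(1,+1) = exp(-r*dt) * [p_u*0.000000 + p_m*0.027449 + p_d*0.130000] = 0.040234
  V(0,+0) = exp(-r*dt) * [p_u*0.040234 + p_m*0.128652 + p_d*0.221211] = 0.129623


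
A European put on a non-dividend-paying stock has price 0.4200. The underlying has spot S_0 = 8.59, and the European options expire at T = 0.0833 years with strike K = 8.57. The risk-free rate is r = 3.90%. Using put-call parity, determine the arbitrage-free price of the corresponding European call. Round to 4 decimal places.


Answer: Call price = 0.4678

Derivation:
Put-call parity: C - P = S_0 * exp(-qT) - K * exp(-rT).
S_0 * exp(-qT) = 8.5900 * 1.00000000 = 8.59000000
K * exp(-rT) = 8.5700 * 0.99675657 = 8.54220382
C = P + S*exp(-qT) - K*exp(-rT)
C = 0.4200 + 8.59000000 - 8.54220382 = 0.4678


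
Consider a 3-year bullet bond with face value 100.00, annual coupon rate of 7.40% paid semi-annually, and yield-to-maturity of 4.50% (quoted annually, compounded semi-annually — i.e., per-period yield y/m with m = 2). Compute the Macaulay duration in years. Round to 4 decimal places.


Coupon per period c = face * coupon_rate / m = 3.700000
Periods per year m = 2; per-period yield y/m = 0.022500
Number of cashflows N = 6
Cashflows (t years, CF_t, discount factor 1/(1+y/m)^(m*t), PV):
  t = 0.5000: CF_t = 3.700000, DF = 0.977995, PV = 3.618582
  t = 1.0000: CF_t = 3.700000, DF = 0.956474, PV = 3.538955
  t = 1.5000: CF_t = 3.700000, DF = 0.935427, PV = 3.461081
  t = 2.0000: CF_t = 3.700000, DF = 0.914843, PV = 3.384920
  t = 2.5000: CF_t = 3.700000, DF = 0.894712, PV = 3.310436
  t = 3.0000: CF_t = 103.700000, DF = 0.875024, PV = 90.740017
Price P = sum_t PV_t = 108.053991
Macaulay numerator sum_t t * PV_t:
  t * PV_t at t = 0.5000: 1.809291
  t * PV_t at t = 1.0000: 3.538955
  t * PV_t at t = 1.5000: 5.191622
  t * PV_t at t = 2.0000: 6.769841
  t * PV_t at t = 2.5000: 8.276089
  t * PV_t at t = 3.0000: 272.220051
Macaulay duration D = (sum_t t * PV_t) / P = 297.805849 / 108.053991 = 2.756084

Answer: Macaulay duration = 2.7561 years


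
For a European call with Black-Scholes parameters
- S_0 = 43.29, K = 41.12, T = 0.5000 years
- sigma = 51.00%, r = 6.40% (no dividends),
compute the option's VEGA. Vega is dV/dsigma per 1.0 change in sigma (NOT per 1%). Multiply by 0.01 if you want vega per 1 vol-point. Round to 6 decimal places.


Answer: Vega = 11.219805

Derivation:
d1 = 0.4116527231; d2 = 0.0510282647
phi(d1) = 0.3665327087; exp(-qT) = 1.0000000000; exp(-rT) = 0.9685065821
Vega = S * exp(-qT) * phi(d1) * sqrt(T) = 43.2900 * 1.0000000000 * 0.3665327087 * 0.7071067812 = 11.219805


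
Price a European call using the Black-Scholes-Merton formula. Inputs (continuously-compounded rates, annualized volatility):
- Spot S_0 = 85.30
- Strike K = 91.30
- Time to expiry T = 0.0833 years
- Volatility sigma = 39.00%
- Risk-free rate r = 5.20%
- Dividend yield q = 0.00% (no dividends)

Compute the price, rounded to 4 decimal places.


Answer: Price = 1.7664

Derivation:
d1 = (ln(S/K) + (r - q + 0.5*sigma^2) * T) / (sigma * sqrt(T)) = -0.50914507
d2 = d1 - sigma * sqrt(T) = -0.62170585
exp(-rT) = 0.99567777; exp(-qT) = 1.00000000
C = S_0 * exp(-qT) * N(d1) - K * exp(-rT) * N(d2)
N(d1) = 0.30532527; N(d2) = 0.26706765
C = 85.3000 * 1.00000000 * 0.30532527 - 91.3000 * 0.99567777 * 0.26706765 = 1.7664


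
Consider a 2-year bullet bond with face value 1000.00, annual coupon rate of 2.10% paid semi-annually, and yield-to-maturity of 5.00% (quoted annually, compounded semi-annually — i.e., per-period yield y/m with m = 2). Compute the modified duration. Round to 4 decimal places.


Coupon per period c = face * coupon_rate / m = 10.500000
Periods per year m = 2; per-period yield y/m = 0.025000
Number of cashflows N = 4
Cashflows (t years, CF_t, discount factor 1/(1+y/m)^(m*t), PV):
  t = 0.5000: CF_t = 10.500000, DF = 0.975610, PV = 10.243902
  t = 1.0000: CF_t = 10.500000, DF = 0.951814, PV = 9.994051
  t = 1.5000: CF_t = 10.500000, DF = 0.928599, PV = 9.750294
  t = 2.0000: CF_t = 1010.500000, DF = 0.905951, PV = 915.463127
Price P = sum_t PV_t = 945.451374
First compute Macaulay numerator sum_t t * PV_t:
  t * PV_t at t = 0.5000: 5.121951
  t * PV_t at t = 1.0000: 9.994051
  t * PV_t at t = 1.5000: 14.625441
  t * PV_t at t = 2.0000: 1830.926253
Macaulay duration D = 1860.667696 / 945.451374 = 1.968021
Modified duration = D / (1 + y/m) = 1.968021 / (1 + 0.025000) = 1.920020

Answer: Modified duration = 1.9200


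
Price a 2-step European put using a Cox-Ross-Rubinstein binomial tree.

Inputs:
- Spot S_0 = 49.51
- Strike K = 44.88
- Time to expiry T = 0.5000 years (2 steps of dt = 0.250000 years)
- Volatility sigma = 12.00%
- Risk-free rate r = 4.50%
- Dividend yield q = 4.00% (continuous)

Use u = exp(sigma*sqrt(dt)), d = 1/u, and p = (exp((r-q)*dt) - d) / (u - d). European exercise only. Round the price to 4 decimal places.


Answer: Price = V(0,0) = 0.2411

Derivation:
dt = T/N = 0.250000
u = exp(sigma*sqrt(dt)) = 1.061837; d = 1/u = 0.941765
p = (exp((r-q)*dt) - d) / (u - d) = 0.495421
Discount per step: exp(-r*dt) = 0.988813
Stock lattice S(k, i) with i counting down-moves:
  k=0: S(0,0) = 49.5100
  k=1: S(1,0) = 52.5715; S(1,1) = 46.6268
  k=2: S(2,0) = 55.8224; S(2,1) = 49.5100; S(2,2) = 43.9114
Terminal payoffs V(N, i) = max(K - S_T, 0):
  V(2,0) = 0.000000; V(2,1) = 0.000000; V(2,2) = 0.968569
Backward induction: V(k, i) = exp(-r*dt) * [p * V(k+1, i) + (1-p) * V(k+1, i+1)].
  V(1,0) = exp(-r*dt) * [p*0.000000 + (1-p)*0.000000] = 0.000000
  V(1,1) = exp(-r*dt) * [p*0.000000 + (1-p)*0.968569] = 0.483252
  V(0,0) = exp(-r*dt) * [p*0.000000 + (1-p)*0.483252] = 0.241111


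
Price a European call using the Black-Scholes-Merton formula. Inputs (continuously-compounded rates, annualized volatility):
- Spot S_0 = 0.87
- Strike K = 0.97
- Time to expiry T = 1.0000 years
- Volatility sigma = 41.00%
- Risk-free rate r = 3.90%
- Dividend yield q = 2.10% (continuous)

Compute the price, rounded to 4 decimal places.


d1 = (ln(S/K) + (r - q + 0.5*sigma^2) * T) / (sigma * sqrt(T)) = -0.01647039
d2 = d1 - sigma * sqrt(T) = -0.42647039
exp(-rT) = 0.96175071; exp(-qT) = 0.97921896
C = S_0 * exp(-qT) * N(d1) - K * exp(-rT) * N(d2)
N(d1) = 0.49342956; N(d2) = 0.33488256
C = 0.8700 * 0.97921896 * 0.49342956 - 0.9700 * 0.96175071 * 0.33488256 = 0.1080

Answer: Price = 0.1080


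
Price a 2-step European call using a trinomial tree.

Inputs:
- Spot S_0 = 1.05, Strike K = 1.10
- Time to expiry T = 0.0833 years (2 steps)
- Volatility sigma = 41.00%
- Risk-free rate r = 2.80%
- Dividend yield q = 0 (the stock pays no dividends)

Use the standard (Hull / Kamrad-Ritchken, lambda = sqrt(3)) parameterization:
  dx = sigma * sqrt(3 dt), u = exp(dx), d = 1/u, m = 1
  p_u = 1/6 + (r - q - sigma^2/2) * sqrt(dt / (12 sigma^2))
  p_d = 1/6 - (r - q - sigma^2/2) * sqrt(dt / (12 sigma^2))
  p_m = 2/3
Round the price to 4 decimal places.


dt = T/N = 0.041650; dx = sigma*sqrt(3*dt) = 0.144928
u = exp(dx) = 1.155956; d = 1/u = 0.865085
p_u = 0.158613, p_m = 0.666667, p_d = 0.174721
Discount per step: exp(-r*dt) = 0.998834
Stock lattice S(k, j) with j the centered position index:
  k=0: S(0,+0) = 1.0500
  k=1: S(1,-1) = 0.9083; S(1,+0) = 1.0500; S(1,+1) = 1.2138
  k=2: S(2,-2) = 0.7858; S(2,-1) = 0.9083; S(2,+0) = 1.0500; S(2,+1) = 1.2138; S(2,+2) = 1.4030
Terminal payoffs V(N, j) = max(S_T - K, 0):
  V(2,-2) = 0.000000; V(2,-1) = 0.000000; V(2,+0) = 0.000000; V(2,+1) = 0.113754; V(2,+2) = 0.303047
Backward induction: V(k, j) = exp(-r*dt) * [p_u * V(k+1, j+1) + p_m * V(k+1, j) + p_d * V(k+1, j-1)]
  V(1,-1) = exp(-r*dt) * [p_u*0.000000 + p_m*0.000000 + p_d*0.000000] = 0.000000
  V(1,+0) = exp(-r*dt) * [p_u*0.113754 + p_m*0.000000 + p_d*0.000000] = 0.018022
  V(1,+1) = exp(-r*dt) * [p_u*0.303047 + p_m*0.113754 + p_d*0.000000] = 0.123759
  V(0,+0) = exp(-r*dt) * [p_u*0.123759 + p_m*0.018022 + p_d*0.000000] = 0.031607

Answer: Price = V(0,0) = 0.0316


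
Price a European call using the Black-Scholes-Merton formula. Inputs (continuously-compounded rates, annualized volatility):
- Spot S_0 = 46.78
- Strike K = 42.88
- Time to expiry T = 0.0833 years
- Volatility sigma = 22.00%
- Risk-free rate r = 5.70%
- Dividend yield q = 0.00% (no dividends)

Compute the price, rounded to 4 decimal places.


Answer: Price = 4.1971

Derivation:
d1 = (ln(S/K) + (r - q + 0.5*sigma^2) * T) / (sigma * sqrt(T)) = 1.47748615
d2 = d1 - sigma * sqrt(T) = 1.41399032
exp(-rT) = 0.99526315; exp(-qT) = 1.00000000
C = S_0 * exp(-qT) * N(d1) - K * exp(-rT) * N(d2)
N(d1) = 0.93022732; N(d2) = 0.92131763
C = 46.7800 * 1.00000000 * 0.93022732 - 42.8800 * 0.99526315 * 0.92131763 = 4.1971


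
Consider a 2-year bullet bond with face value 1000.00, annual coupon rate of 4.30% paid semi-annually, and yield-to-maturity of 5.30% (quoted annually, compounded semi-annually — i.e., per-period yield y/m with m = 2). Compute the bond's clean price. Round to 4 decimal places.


Answer: Price = 981.2579

Derivation:
Coupon per period c = face * coupon_rate / m = 21.500000
Periods per year m = 2; per-period yield y/m = 0.026500
Number of cashflows N = 4
Cashflows (t years, CF_t, discount factor 1/(1+y/m)^(m*t), PV):
  t = 0.5000: CF_t = 21.500000, DF = 0.974184, PV = 20.944959
  t = 1.0000: CF_t = 21.500000, DF = 0.949035, PV = 20.404246
  t = 1.5000: CF_t = 21.500000, DF = 0.924535, PV = 19.877493
  t = 2.0000: CF_t = 1021.500000, DF = 0.900667, PV = 920.031202
Price P = sum_t PV_t = 981.257899


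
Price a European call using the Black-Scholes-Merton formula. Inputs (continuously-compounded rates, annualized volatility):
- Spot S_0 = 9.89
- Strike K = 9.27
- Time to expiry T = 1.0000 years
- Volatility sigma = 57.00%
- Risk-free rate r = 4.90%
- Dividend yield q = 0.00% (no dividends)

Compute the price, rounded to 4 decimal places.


d1 = (ln(S/K) + (r - q + 0.5*sigma^2) * T) / (sigma * sqrt(T)) = 0.48454520
d2 = d1 - sigma * sqrt(T) = -0.08545480
exp(-rT) = 0.95218113; exp(-qT) = 1.00000000
C = S_0 * exp(-qT) * N(d1) - K * exp(-rT) * N(d2)
N(d1) = 0.68600050; N(d2) = 0.46594992
C = 9.8900 * 1.00000000 * 0.68600050 - 9.2700 * 0.95218113 * 0.46594992 = 2.6717

Answer: Price = 2.6717


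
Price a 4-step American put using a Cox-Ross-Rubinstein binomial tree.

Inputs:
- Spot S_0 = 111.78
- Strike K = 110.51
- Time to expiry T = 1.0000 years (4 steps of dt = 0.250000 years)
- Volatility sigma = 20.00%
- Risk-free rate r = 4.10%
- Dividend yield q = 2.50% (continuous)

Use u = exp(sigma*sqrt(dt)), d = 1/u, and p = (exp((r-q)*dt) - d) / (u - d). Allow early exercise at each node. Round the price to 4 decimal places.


Answer: Price = V(0,0) = 7.0687

Derivation:
dt = T/N = 0.250000
u = exp(sigma*sqrt(dt)) = 1.105171; d = 1/u = 0.904837
p = (exp((r-q)*dt) - d) / (u - d) = 0.495028
Discount per step: exp(-r*dt) = 0.989802
Stock lattice S(k, i) with i counting down-moves:
  k=0: S(0,0) = 111.7800
  k=1: S(1,0) = 123.5360; S(1,1) = 101.1427
  k=2: S(2,0) = 136.5284; S(2,1) = 111.7800; S(2,2) = 91.5177
  k=3: S(3,0) = 150.8872; S(3,1) = 123.5360; S(3,2) = 101.1427; S(3,3) = 82.8087
  k=4: S(4,0) = 166.7562; S(4,1) = 136.5284; S(4,2) = 111.7800; S(4,3) = 91.5177; S(4,4) = 74.9284
Terminal payoffs V(N, i) = max(K - S_T, 0):
  V(4,0) = 0.000000; V(4,1) = 0.000000; V(4,2) = 0.000000; V(4,3) = 18.992276; V(4,4) = 35.581625
Backward induction: V(k, i) = exp(-r*dt) * [p * V(k+1, i) + (1-p) * V(k+1, i+1)]; then take max(V_cont, immediate exercise) for American.
  V(3,0) = exp(-r*dt) * [p*0.000000 + (1-p)*0.000000] = 0.000000; exercise = 0.000000; V(3,0) = max -> 0.000000
  V(3,1) = exp(-r*dt) * [p*0.000000 + (1-p)*0.000000] = 0.000000; exercise = 0.000000; V(3,1) = max -> 0.000000
  V(3,2) = exp(-r*dt) * [p*0.000000 + (1-p)*18.992276] = 9.492776; exercise = 9.367273; V(3,2) = max -> 9.492776
  V(3,3) = exp(-r*dt) * [p*18.992276 + (1-p)*35.581625] = 27.090337; exercise = 27.701339; V(3,3) = max -> 27.701339
  V(2,0) = exp(-r*dt) * [p*0.000000 + (1-p)*0.000000] = 0.000000; exercise = 0.000000; V(2,0) = max -> 0.000000
  V(2,1) = exp(-r*dt) * [p*0.000000 + (1-p)*9.492776] = 4.744707; exercise = 0.000000; V(2,1) = max -> 4.744707
  V(2,2) = exp(-r*dt) * [p*9.492776 + (1-p)*27.701339] = 18.497030; exercise = 18.992276; V(2,2) = max -> 18.992276
  V(1,0) = exp(-r*dt) * [p*0.000000 + (1-p)*4.744707] = 2.371514; exercise = 0.000000; V(1,0) = max -> 2.371514
  V(1,1) = exp(-r*dt) * [p*4.744707 + (1-p)*18.992276] = 11.817585; exercise = 9.367273; V(1,1) = max -> 11.817585
  V(0,0) = exp(-r*dt) * [p*2.371514 + (1-p)*11.817585] = 7.068693; exercise = 0.000000; V(0,0) = max -> 7.068693


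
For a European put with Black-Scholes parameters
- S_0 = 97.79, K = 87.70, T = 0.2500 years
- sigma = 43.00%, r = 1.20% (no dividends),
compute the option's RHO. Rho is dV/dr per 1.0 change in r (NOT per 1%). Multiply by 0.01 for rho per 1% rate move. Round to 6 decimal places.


d1 = 0.6279670835; d2 = 0.4129670835
phi(d1) = 0.3275515400; exp(-qT) = 1.0000000000; exp(-rT) = 0.9970044955
N(-d2) = 0.3398153652
Rho = -K*T*exp(-rT)*N(-d2) = -87.7000 * 0.2500 * 0.9970044955 * 0.3398153652 = -7.428134

Answer: Rho = -7.428134


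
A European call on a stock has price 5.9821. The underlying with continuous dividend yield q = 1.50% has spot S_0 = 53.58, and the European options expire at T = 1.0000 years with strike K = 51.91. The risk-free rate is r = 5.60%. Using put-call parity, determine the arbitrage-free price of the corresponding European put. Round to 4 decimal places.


Answer: Put price = 2.2827

Derivation:
Put-call parity: C - P = S_0 * exp(-qT) - K * exp(-rT).
S_0 * exp(-qT) = 53.5800 * 0.98511194 = 52.78229772
K * exp(-rT) = 51.9100 * 0.94553914 = 49.08293654
P = C - S*exp(-qT) + K*exp(-rT)
P = 5.9821 - 52.78229772 + 49.08293654 = 2.2827


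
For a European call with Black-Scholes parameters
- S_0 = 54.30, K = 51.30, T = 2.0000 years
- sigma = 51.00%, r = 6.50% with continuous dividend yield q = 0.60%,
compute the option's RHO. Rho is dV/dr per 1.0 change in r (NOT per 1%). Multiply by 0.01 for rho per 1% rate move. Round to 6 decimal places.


Answer: Rho = 40.807116

Derivation:
d1 = 0.6030282537; d2 = -0.1182206631
phi(d1) = 0.3326181743; exp(-qT) = 0.9880717129; exp(-rT) = 0.8780954309
N(d2) = 0.4529464090
Rho = K*T*exp(-rT)*N(d2) = 51.3000 * 2.0000 * 0.8780954309 * 0.4529464090 = 40.807116


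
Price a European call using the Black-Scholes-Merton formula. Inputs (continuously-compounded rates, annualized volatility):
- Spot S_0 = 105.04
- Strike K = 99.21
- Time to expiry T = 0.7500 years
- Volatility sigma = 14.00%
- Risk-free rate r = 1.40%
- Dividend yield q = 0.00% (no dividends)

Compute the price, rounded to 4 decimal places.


Answer: Price = 9.0878

Derivation:
d1 = (ln(S/K) + (r - q + 0.5*sigma^2) * T) / (sigma * sqrt(T)) = 0.61819709
d2 = d1 - sigma * sqrt(T) = 0.49695354
exp(-rT) = 0.98955493; exp(-qT) = 1.00000000
C = S_0 * exp(-qT) * N(d1) - K * exp(-rT) * N(d2)
N(d1) = 0.73177729; N(d2) = 0.69038909
C = 105.0400 * 1.00000000 * 0.73177729 - 99.2100 * 0.98955493 * 0.69038909 = 9.0878


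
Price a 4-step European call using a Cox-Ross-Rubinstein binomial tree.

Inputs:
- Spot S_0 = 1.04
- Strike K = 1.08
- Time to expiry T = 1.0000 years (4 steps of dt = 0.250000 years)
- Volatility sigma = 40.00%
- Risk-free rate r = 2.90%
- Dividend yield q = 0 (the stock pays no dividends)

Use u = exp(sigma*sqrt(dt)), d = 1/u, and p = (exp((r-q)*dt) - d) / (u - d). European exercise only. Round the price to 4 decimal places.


Answer: Price = V(0,0) = 0.1577

Derivation:
dt = T/N = 0.250000
u = exp(sigma*sqrt(dt)) = 1.221403; d = 1/u = 0.818731
p = (exp((r-q)*dt) - d) / (u - d) = 0.468236
Discount per step: exp(-r*dt) = 0.992776
Stock lattice S(k, i) with i counting down-moves:
  k=0: S(0,0) = 1.0400
  k=1: S(1,0) = 1.2703; S(1,1) = 0.8515
  k=2: S(2,0) = 1.5515; S(2,1) = 1.0400; S(2,2) = 0.6971
  k=3: S(3,0) = 1.8950; S(3,1) = 1.2703; S(3,2) = 0.8515; S(3,3) = 0.5708
  k=4: S(4,0) = 2.3146; S(4,1) = 1.5515; S(4,2) = 1.0400; S(4,3) = 0.6971; S(4,4) = 0.4673
Terminal payoffs V(N, i) = max(S_T - K, 0):
  V(4,0) = 1.234563; V(4,1) = 0.471498; V(4,2) = 0.000000; V(4,3) = 0.000000; V(4,4) = 0.000000
Backward induction: V(k, i) = exp(-r*dt) * [p * V(k+1, i) + (1-p) * V(k+1, i+1)].
  V(3,0) = exp(-r*dt) * [p*1.234563 + (1-p)*0.471498] = 0.822805
  V(3,1) = exp(-r*dt) * [p*0.471498 + (1-p)*0.000000] = 0.219177
  V(3,2) = exp(-r*dt) * [p*0.000000 + (1-p)*0.000000] = 0.000000
  V(3,3) = exp(-r*dt) * [p*0.000000 + (1-p)*0.000000] = 0.000000
  V(2,0) = exp(-r*dt) * [p*0.822805 + (1-p)*0.219177] = 0.498193
  V(2,1) = exp(-r*dt) * [p*0.219177 + (1-p)*0.000000] = 0.101885
  V(2,2) = exp(-r*dt) * [p*0.000000 + (1-p)*0.000000] = 0.000000
  V(1,0) = exp(-r*dt) * [p*0.498193 + (1-p)*0.101885] = 0.285374
  V(1,1) = exp(-r*dt) * [p*0.101885 + (1-p)*0.000000] = 0.047362
  V(0,0) = exp(-r*dt) * [p*0.285374 + (1-p)*0.047362] = 0.157661


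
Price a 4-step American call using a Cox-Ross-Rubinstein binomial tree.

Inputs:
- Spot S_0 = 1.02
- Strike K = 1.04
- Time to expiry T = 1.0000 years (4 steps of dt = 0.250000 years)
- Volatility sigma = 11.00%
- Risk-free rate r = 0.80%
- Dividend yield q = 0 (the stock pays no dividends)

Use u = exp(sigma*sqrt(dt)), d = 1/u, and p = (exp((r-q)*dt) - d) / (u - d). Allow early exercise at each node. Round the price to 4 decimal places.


Answer: Price = V(0,0) = 0.0397

Derivation:
dt = T/N = 0.250000
u = exp(sigma*sqrt(dt)) = 1.056541; d = 1/u = 0.946485
p = (exp((r-q)*dt) - d) / (u - d) = 0.504444
Discount per step: exp(-r*dt) = 0.998002
Stock lattice S(k, i) with i counting down-moves:
  k=0: S(0,0) = 1.0200
  k=1: S(1,0) = 1.0777; S(1,1) = 0.9654
  k=2: S(2,0) = 1.1386; S(2,1) = 1.0200; S(2,2) = 0.9138
  k=3: S(3,0) = 1.2030; S(3,1) = 1.0777; S(3,2) = 0.9654; S(3,3) = 0.8649
  k=4: S(4,0) = 1.2710; S(4,1) = 1.1386; S(4,2) = 1.0200; S(4,3) = 0.9138; S(4,4) = 0.8186
Terminal payoffs V(N, i) = max(S_T - K, 0):
  V(4,0) = 0.230998; V(4,1) = 0.098604; V(4,2) = 0.000000; V(4,3) = 0.000000; V(4,4) = 0.000000
Backward induction: V(k, i) = exp(-r*dt) * [p * V(k+1, i) + (1-p) * V(k+1, i+1)]; then take max(V_cont, immediate exercise) for American.
  V(3,0) = exp(-r*dt) * [p*0.230998 + (1-p)*0.098604] = 0.165059; exercise = 0.162981; V(3,0) = max -> 0.165059
  V(3,1) = exp(-r*dt) * [p*0.098604 + (1-p)*0.000000] = 0.049641; exercise = 0.037671; V(3,1) = max -> 0.049641
  V(3,2) = exp(-r*dt) * [p*0.000000 + (1-p)*0.000000] = 0.000000; exercise = 0.000000; V(3,2) = max -> 0.000000
  V(3,3) = exp(-r*dt) * [p*0.000000 + (1-p)*0.000000] = 0.000000; exercise = 0.000000; V(3,3) = max -> 0.000000
  V(2,0) = exp(-r*dt) * [p*0.165059 + (1-p)*0.049641] = 0.107647; exercise = 0.098604; V(2,0) = max -> 0.107647
  V(2,1) = exp(-r*dt) * [p*0.049641 + (1-p)*0.000000] = 0.024991; exercise = 0.000000; V(2,1) = max -> 0.024991
  V(2,2) = exp(-r*dt) * [p*0.000000 + (1-p)*0.000000] = 0.000000; exercise = 0.000000; V(2,2) = max -> 0.000000
  V(1,0) = exp(-r*dt) * [p*0.107647 + (1-p)*0.024991] = 0.066553; exercise = 0.037671; V(1,0) = max -> 0.066553
  V(1,1) = exp(-r*dt) * [p*0.024991 + (1-p)*0.000000] = 0.012581; exercise = 0.000000; V(1,1) = max -> 0.012581
  V(0,0) = exp(-r*dt) * [p*0.066553 + (1-p)*0.012581] = 0.039728; exercise = 0.000000; V(0,0) = max -> 0.039728


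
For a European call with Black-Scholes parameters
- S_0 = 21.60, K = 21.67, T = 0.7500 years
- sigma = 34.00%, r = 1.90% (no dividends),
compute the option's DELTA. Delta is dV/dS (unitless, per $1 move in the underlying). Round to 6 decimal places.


Answer: Delta = 0.573241

Derivation:
d1 = 0.1846315189; d2 = -0.1098171184
phi(d1) = 0.3922001699; exp(-qT) = 1.0000000000; exp(-rT) = 0.9858510507
N(d1) = 0.5732409688
Delta = exp(-qT) * N(d1) = 1.0000000000 * 0.5732409688 = 0.573241


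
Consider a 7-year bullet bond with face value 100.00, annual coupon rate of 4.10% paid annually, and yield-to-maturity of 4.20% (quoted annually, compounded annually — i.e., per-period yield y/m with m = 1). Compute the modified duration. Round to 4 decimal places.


Coupon per period c = face * coupon_rate / m = 4.100000
Periods per year m = 1; per-period yield y/m = 0.042000
Number of cashflows N = 7
Cashflows (t years, CF_t, discount factor 1/(1+y/m)^(m*t), PV):
  t = 1.0000: CF_t = 4.100000, DF = 0.959693, PV = 3.934741
  t = 2.0000: CF_t = 4.100000, DF = 0.921010, PV = 3.776143
  t = 3.0000: CF_t = 4.100000, DF = 0.883887, PV = 3.623938
  t = 4.0000: CF_t = 4.100000, DF = 0.848260, PV = 3.477867
  t = 5.0000: CF_t = 4.100000, DF = 0.814069, PV = 3.337684
  t = 6.0000: CF_t = 4.100000, DF = 0.781257, PV = 3.203152
  t = 7.0000: CF_t = 104.100000, DF = 0.749766, PV = 78.050681
Price P = sum_t PV_t = 99.404206
First compute Macaulay numerator sum_t t * PV_t:
  t * PV_t at t = 1.0000: 3.934741
  t * PV_t at t = 2.0000: 7.552286
  t * PV_t at t = 3.0000: 10.871813
  t * PV_t at t = 4.0000: 13.911468
  t * PV_t at t = 5.0000: 16.688422
  t * PV_t at t = 6.0000: 19.218912
  t * PV_t at t = 7.0000: 546.354767
Macaulay duration D = 618.532408 / 99.404206 = 6.222397
Modified duration = D / (1 + y/m) = 6.222397 / (1 + 0.042000) = 5.971590

Answer: Modified duration = 5.9716


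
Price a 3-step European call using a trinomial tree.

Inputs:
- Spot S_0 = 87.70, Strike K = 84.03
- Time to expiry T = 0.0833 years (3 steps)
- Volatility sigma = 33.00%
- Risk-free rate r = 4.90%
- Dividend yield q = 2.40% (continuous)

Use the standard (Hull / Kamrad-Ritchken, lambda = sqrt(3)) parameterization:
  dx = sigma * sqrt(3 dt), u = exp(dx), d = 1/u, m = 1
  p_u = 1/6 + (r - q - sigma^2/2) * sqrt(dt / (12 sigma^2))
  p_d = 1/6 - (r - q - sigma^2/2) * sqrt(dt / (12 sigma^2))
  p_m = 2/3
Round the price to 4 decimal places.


Answer: Price = V(0,0) = 5.6356

Derivation:
dt = T/N = 0.027767; dx = sigma*sqrt(3*dt) = 0.095244
u = exp(dx) = 1.099927; d = 1/u = 0.909151
p_u = 0.162374, p_m = 0.666667, p_d = 0.170959
Discount per step: exp(-r*dt) = 0.998640
Stock lattice S(k, j) with j the centered position index:
  k=0: S(0,+0) = 87.7000
  k=1: S(1,-1) = 79.7326; S(1,+0) = 87.7000; S(1,+1) = 96.4636
  k=2: S(2,-2) = 72.4890; S(2,-1) = 79.7326; S(2,+0) = 87.7000; S(2,+1) = 96.4636; S(2,+2) = 106.1029
  k=3: S(3,-3) = 65.9034; S(3,-2) = 72.4890; S(3,-1) = 79.7326; S(3,+0) = 87.7000; S(3,+1) = 96.4636; S(3,+2) = 106.1029; S(3,+3) = 116.7054
Terminal payoffs V(N, j) = max(S_T - K, 0):
  V(3,-3) = 0.000000; V(3,-2) = 0.000000; V(3,-1) = 0.000000; V(3,+0) = 3.670000; V(3,+1) = 12.433591; V(3,+2) = 22.072900; V(3,+3) = 32.675436
Backward induction: V(k, j) = exp(-r*dt) * [p_u * V(k+1, j+1) + p_m * V(k+1, j) + p_d * V(k+1, j-1)]
  V(2,-2) = exp(-r*dt) * [p_u*0.000000 + p_m*0.000000 + p_d*0.000000] = 0.000000
  V(2,-1) = exp(-r*dt) * [p_u*3.670000 + p_m*0.000000 + p_d*0.000000] = 0.595102
  V(2,+0) = exp(-r*dt) * [p_u*12.433591 + p_m*3.670000 + p_d*0.000000] = 4.459485
  V(2,+1) = exp(-r*dt) * [p_u*22.072900 + p_m*12.433591 + p_d*3.670000] = 12.483547
  V(2,+2) = exp(-r*dt) * [p_u*32.675436 + p_m*22.072900 + p_d*12.433591] = 22.116432
  V(1,-1) = exp(-r*dt) * [p_u*4.459485 + p_m*0.595102 + p_d*0.000000] = 1.119314
  V(1,+0) = exp(-r*dt) * [p_u*12.483547 + p_m*4.459485 + p_d*0.595102] = 5.094793
  V(1,+1) = exp(-r*dt) * [p_u*22.116432 + p_m*12.483547 + p_d*4.459485] = 12.658652
  V(0,+0) = exp(-r*dt) * [p_u*12.658652 + p_m*5.094793 + p_d*1.119314] = 5.635647


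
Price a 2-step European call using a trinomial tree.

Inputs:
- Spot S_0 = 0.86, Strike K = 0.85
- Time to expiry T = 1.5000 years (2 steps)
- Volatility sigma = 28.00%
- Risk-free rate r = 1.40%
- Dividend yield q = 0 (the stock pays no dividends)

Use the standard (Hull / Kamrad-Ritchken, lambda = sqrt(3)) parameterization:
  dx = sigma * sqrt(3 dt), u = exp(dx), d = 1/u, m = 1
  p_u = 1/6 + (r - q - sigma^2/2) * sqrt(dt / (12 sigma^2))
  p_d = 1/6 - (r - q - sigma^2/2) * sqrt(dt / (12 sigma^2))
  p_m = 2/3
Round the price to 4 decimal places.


dt = T/N = 0.750000; dx = sigma*sqrt(3*dt) = 0.420000
u = exp(dx) = 1.521962; d = 1/u = 0.657047
p_u = 0.144167, p_m = 0.666667, p_d = 0.189167
Discount per step: exp(-r*dt) = 0.989555
Stock lattice S(k, j) with j the centered position index:
  k=0: S(0,+0) = 0.8600
  k=1: S(1,-1) = 0.5651; S(1,+0) = 0.8600; S(1,+1) = 1.3089
  k=2: S(2,-2) = 0.3713; S(2,-1) = 0.5651; S(2,+0) = 0.8600; S(2,+1) = 1.3089; S(2,+2) = 1.9921
Terminal payoffs V(N, j) = max(S_T - K, 0):
  V(2,-2) = 0.000000; V(2,-1) = 0.000000; V(2,+0) = 0.010000; V(2,+1) = 0.458887; V(2,+2) = 1.142076
Backward induction: V(k, j) = exp(-r*dt) * [p_u * V(k+1, j+1) + p_m * V(k+1, j) + p_d * V(k+1, j-1)]
  V(1,-1) = exp(-r*dt) * [p_u*0.010000 + p_m*0.000000 + p_d*0.000000] = 0.001427
  V(1,+0) = exp(-r*dt) * [p_u*0.458887 + p_m*0.010000 + p_d*0.000000] = 0.072062
  V(1,+1) = exp(-r*dt) * [p_u*1.142076 + p_m*0.458887 + p_d*0.010000] = 0.467531
  V(0,+0) = exp(-r*dt) * [p_u*0.467531 + p_m*0.072062 + p_d*0.001427] = 0.114505

Answer: Price = V(0,0) = 0.1145


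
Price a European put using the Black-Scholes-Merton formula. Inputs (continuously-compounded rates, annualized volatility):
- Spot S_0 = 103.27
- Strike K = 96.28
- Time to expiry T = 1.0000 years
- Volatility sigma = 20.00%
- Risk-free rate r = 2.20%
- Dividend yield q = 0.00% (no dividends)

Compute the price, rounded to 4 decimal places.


d1 = (ln(S/K) + (r - q + 0.5*sigma^2) * T) / (sigma * sqrt(T)) = 0.56043152
d2 = d1 - sigma * sqrt(T) = 0.36043152
exp(-rT) = 0.97824024; exp(-qT) = 1.00000000
P = K * exp(-rT) * N(-d2) - S_0 * exp(-qT) * N(-d1)
N(-d1) = 0.28759257; N(-d2) = 0.35926223
P = 96.2800 * 0.97824024 * 0.35926223 - 103.2700 * 1.00000000 * 0.28759257 = 4.1374

Answer: Price = 4.1374


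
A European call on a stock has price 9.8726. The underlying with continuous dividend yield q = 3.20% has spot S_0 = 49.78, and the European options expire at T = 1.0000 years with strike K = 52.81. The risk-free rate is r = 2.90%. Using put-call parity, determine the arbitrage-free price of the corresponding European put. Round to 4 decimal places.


Put-call parity: C - P = S_0 * exp(-qT) - K * exp(-rT).
S_0 * exp(-qT) = 49.7800 * 0.96850658 = 48.21225766
K * exp(-rT) = 52.8100 * 0.97141646 = 51.30050349
P = C - S*exp(-qT) + K*exp(-rT)
P = 9.8726 - 48.21225766 + 51.30050349 = 12.9608

Answer: Put price = 12.9608


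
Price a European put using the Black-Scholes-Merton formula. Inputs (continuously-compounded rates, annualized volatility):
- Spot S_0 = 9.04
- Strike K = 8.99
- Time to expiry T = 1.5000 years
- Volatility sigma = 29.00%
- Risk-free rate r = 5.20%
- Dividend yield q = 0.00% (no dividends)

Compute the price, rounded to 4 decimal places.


Answer: Price = 0.8942

Derivation:
d1 = (ln(S/K) + (r - q + 0.5*sigma^2) * T) / (sigma * sqrt(T)) = 0.41281314
d2 = d1 - sigma * sqrt(T) = 0.05763713
exp(-rT) = 0.92496443; exp(-qT) = 1.00000000
P = K * exp(-rT) * N(-d2) - S_0 * exp(-qT) * N(-d1)
N(-d1) = 0.33987176; N(-d2) = 0.47701884
P = 8.9900 * 0.92496443 * 0.47701884 - 9.0400 * 1.00000000 * 0.33987176 = 0.8942


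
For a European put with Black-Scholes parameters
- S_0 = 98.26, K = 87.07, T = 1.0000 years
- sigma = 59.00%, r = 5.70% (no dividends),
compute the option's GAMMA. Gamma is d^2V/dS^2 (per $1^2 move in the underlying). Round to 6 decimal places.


Answer: Gamma = 0.005760

Derivation:
d1 = 0.5965332778; d2 = 0.0065332778
phi(d1) = 0.3339164360; exp(-qT) = 1.0000000000; exp(-rT) = 0.9445940694
Gamma = exp(-qT) * phi(d1) / (S * sigma * sqrt(T)) = 1.0000000000 * 0.3339164360 / (98.2600 * 0.5900 * 1.0000000000) = 0.005760


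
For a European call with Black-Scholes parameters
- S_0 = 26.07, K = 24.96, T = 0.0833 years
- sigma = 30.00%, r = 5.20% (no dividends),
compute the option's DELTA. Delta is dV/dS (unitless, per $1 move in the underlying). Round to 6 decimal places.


d1 = 0.5958382453; d2 = 0.5092530272
phi(d1) = 0.3340548291; exp(-qT) = 1.0000000000; exp(-rT) = 0.9956777678
N(d1) = 0.7243583543
Delta = exp(-qT) * N(d1) = 1.0000000000 * 0.7243583543 = 0.724358

Answer: Delta = 0.724358
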